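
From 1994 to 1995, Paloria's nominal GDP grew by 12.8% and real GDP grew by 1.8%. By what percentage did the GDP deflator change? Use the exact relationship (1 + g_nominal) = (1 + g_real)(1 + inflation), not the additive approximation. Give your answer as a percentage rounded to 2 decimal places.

10.81%

(1 + g_nom) = (1 + g_real)(1 + π), so π = 1.1280 / 1.0180 − 1 = 0.10806.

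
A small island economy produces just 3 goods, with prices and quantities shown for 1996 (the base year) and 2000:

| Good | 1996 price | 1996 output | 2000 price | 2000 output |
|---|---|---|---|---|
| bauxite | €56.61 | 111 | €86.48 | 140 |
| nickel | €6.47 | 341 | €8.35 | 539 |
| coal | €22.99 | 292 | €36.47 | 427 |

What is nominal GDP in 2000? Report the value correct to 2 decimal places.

€32180.54

Nominal GDP 2000 = Σ (p_2000 × q_2000) = 86.48·140 + 8.35·539 + 36.47·427 = 32180.54.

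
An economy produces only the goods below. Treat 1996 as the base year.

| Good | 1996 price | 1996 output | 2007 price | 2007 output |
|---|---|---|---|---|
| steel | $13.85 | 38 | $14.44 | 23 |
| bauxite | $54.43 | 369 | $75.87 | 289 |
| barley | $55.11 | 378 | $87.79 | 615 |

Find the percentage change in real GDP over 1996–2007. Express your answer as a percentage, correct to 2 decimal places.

Real GDP 1996 = Nominal GDP 1996 = 13.85·38 + 54.43·369 + 55.11·378 = 41442.55.
Real GDP 2007 (at 1996 prices) = 13.85·23 + 54.43·289 + 55.11·615 = 49941.47.
Real growth = 49941.47/41442.55 − 1 = 0.2051.

20.51%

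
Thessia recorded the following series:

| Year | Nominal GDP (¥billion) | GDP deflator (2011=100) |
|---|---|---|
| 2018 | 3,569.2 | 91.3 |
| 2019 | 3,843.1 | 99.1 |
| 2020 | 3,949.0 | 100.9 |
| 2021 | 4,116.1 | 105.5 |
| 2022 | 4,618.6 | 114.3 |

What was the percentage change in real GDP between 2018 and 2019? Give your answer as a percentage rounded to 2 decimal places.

Real GDP 2018 = 3569.2/0.913 = 3909.31.
Real GDP 2019 = 3843.1/0.991 = 3878.00.
Change = 3878.00/3909.31 − 1 = -0.0080.

-0.80%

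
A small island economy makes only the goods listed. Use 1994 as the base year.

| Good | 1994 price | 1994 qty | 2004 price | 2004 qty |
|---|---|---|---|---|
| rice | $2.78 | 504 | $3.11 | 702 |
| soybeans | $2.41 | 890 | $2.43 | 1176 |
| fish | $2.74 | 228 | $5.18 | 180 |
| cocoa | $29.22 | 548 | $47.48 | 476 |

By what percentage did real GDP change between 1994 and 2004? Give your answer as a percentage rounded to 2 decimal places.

Real GDP 1994 = Nominal GDP 1994 = 2.78·504 + 2.41·890 + 2.74·228 + 29.22·548 = 20183.30.
Real GDP 2004 (at 1994 prices) = 2.78·702 + 2.41·1176 + 2.74·180 + 29.22·476 = 19187.64.
Real growth = 19187.64/20183.30 − 1 = -0.0493.

-4.93%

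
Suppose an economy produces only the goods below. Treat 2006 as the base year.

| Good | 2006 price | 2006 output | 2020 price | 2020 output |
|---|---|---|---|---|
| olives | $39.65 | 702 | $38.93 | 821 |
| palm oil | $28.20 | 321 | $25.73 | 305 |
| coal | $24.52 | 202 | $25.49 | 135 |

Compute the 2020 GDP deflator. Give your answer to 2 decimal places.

Nominal GDP 2020 = 38.93·821 + 25.73·305 + 25.49·135 = 43250.33.
Real GDP 2020 (at 2006 prices) = 39.65·821 + 28.20·305 + 24.52·135 = 44463.85.
Deflator = Nominal/Real × 100 = 43250.33/44463.85 × 100 = 97.271.

97.27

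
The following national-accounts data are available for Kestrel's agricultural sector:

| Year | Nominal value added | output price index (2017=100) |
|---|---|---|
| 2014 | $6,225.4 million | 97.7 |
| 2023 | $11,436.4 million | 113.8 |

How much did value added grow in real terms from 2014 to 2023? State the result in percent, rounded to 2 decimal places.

Deflate each year: 2014 → 6225.4/0.977 = 6371.95; 2023 → 11436.4/1.138 = 10049.56.
So real value added changed by 10049.56/6371.95 − 1 = 0.5772, i.e. 57.72%.

57.72%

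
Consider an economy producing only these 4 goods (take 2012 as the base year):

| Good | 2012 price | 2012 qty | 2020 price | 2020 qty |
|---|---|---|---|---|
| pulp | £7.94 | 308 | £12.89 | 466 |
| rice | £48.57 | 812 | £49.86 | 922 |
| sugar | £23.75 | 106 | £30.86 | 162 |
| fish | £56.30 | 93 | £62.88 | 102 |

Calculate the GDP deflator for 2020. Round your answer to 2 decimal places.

Nominal GDP 2020 = 12.89·466 + 49.86·922 + 30.86·162 + 62.88·102 = 63390.74.
Real GDP 2020 (at 2012 prices) = 7.94·466 + 48.57·922 + 23.75·162 + 56.30·102 = 58071.68.
Deflator = Nominal/Real × 100 = 63390.74/58071.68 × 100 = 109.159.

109.16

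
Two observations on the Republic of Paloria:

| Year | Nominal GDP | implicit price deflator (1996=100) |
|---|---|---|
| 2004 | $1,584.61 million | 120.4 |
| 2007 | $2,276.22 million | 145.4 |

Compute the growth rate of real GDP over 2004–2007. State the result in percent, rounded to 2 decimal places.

18.95%

Deflate each year: 2004 → 1584.61/1.204 = 1316.12; 2007 → 2276.22/1.454 = 1565.49.
So real GDP changed by 1565.49/1316.12 − 1 = 0.1895, i.e. 18.95%.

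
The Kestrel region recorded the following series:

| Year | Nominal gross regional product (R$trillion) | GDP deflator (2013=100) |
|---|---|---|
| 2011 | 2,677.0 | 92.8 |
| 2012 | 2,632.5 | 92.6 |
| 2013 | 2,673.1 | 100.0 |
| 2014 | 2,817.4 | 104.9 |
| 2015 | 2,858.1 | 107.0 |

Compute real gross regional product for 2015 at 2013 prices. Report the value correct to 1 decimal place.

Real gross regional product 2015 = 2858.1 / 1.070 = 2671.12.

R$2,671.1 trillion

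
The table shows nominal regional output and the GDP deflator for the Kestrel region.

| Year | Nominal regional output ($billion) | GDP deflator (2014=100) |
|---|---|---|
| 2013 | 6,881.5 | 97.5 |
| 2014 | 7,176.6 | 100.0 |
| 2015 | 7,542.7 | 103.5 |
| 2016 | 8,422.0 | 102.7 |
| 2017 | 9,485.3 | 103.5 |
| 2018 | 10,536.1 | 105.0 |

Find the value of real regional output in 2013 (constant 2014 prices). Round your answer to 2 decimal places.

$7,057.95 billion

Real regional output 2013 = 6881.5 / 0.975 = 7057.95.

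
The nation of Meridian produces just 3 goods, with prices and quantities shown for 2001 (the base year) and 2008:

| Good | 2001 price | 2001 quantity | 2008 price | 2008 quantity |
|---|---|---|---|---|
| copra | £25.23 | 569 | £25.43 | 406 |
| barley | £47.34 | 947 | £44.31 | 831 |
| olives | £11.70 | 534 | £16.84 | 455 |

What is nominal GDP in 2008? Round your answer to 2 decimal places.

£54808.39

Nominal GDP 2008 = Σ (p_2008 × q_2008) = 25.43·406 + 44.31·831 + 16.84·455 = 54808.39.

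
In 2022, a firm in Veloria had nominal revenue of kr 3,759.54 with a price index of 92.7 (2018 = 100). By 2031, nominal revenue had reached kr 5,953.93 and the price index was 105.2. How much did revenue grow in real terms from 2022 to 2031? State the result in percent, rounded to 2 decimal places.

Real revenue 2022 = 3759.54 / 0.927 = 4055.60.
Real revenue 2031 = 5953.93 / 1.052 = 5659.63.
Real growth = 5659.63 / 4055.60 − 1 = 0.3955.

39.55%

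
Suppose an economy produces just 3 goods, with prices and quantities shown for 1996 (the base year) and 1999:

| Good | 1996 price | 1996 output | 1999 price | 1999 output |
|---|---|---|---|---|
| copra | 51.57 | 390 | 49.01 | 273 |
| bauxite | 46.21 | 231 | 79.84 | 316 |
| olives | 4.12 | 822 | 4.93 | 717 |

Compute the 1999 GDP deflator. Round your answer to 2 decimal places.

133.22

Nominal GDP 1999 = 49.01·273 + 79.84·316 + 4.93·717 = 42143.98.
Real GDP 1999 (at 1996 prices) = 51.57·273 + 46.21·316 + 4.12·717 = 31635.01.
Deflator = Nominal/Real × 100 = 42143.98/31635.01 × 100 = 133.219.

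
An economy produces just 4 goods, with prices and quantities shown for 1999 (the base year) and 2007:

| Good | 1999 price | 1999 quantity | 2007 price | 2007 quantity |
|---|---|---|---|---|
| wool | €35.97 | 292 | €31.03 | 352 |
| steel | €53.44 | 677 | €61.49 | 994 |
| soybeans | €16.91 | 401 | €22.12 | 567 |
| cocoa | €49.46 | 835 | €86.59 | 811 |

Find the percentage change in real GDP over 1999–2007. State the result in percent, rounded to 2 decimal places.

21.86%

Real GDP 1999 = Nominal GDP 1999 = 35.97·292 + 53.44·677 + 16.91·401 + 49.46·835 = 94762.13.
Real GDP 2007 (at 1999 prices) = 35.97·352 + 53.44·994 + 16.91·567 + 49.46·811 = 115480.83.
Real growth = 115480.83/94762.13 − 1 = 0.2186.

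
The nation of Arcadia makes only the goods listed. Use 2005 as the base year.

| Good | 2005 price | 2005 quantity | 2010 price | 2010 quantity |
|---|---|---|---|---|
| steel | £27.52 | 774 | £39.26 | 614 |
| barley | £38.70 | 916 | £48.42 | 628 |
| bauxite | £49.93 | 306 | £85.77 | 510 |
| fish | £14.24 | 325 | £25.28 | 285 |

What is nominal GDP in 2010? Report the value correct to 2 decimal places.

Nominal GDP 2010 = Σ (p_2010 × q_2010) = 39.26·614 + 48.42·628 + 85.77·510 + 25.28·285 = 105460.90.

£105460.90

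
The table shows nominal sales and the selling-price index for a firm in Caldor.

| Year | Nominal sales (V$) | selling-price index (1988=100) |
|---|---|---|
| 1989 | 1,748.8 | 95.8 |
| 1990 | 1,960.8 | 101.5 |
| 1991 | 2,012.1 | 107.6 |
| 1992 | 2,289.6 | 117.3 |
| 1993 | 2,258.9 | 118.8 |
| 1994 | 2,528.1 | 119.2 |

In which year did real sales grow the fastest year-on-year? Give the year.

1994

1990: real = 1960.8/1.015 = 1931.82; growth vs 1989 (1825.47) = 5.83%.
1991: real = 2012.1/1.076 = 1869.98; growth vs 1990 (1931.82) = -3.20%.
1992: real = 2289.6/1.173 = 1951.92; growth vs 1991 (1869.98) = 4.38%.
1993: real = 2258.9/1.188 = 1901.43; growth vs 1992 (1951.92) = -2.59%.
1994: real = 2528.1/1.192 = 2120.89; growth vs 1993 (1901.43) = 11.54%.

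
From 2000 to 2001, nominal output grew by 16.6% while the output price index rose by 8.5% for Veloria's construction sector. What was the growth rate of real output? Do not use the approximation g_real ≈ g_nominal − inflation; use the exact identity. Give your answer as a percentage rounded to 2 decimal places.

(1 + g_nom) = (1 + g_real)(1 + π), so g_real = 1.1660 / 1.0850 − 1 = 0.07465.

7.47%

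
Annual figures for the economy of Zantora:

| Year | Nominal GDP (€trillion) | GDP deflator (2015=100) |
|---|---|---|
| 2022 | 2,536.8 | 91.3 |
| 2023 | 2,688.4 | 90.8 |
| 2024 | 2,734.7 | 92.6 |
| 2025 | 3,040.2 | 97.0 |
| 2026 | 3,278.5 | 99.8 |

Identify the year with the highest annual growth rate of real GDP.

2023: real = 2688.4/0.908 = 2960.79; growth vs 2022 (2778.53) = 6.56%.
2024: real = 2734.7/0.926 = 2953.24; growth vs 2023 (2960.79) = -0.25%.
2025: real = 3040.2/0.970 = 3134.23; growth vs 2024 (2953.24) = 6.13%.
2026: real = 3278.5/0.998 = 3285.07; growth vs 2025 (3134.23) = 4.81%.

2023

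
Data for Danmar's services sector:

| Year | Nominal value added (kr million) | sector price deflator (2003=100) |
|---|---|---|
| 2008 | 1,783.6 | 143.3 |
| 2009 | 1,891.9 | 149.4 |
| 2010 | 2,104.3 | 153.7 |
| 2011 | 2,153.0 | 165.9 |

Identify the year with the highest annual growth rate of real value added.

2010

2009: real = 1891.9/1.494 = 1266.33; growth vs 2008 (1244.66) = 1.74%.
2010: real = 2104.3/1.537 = 1369.10; growth vs 2009 (1266.33) = 8.12%.
2011: real = 2153.0/1.659 = 1297.77; growth vs 2010 (1369.10) = -5.21%.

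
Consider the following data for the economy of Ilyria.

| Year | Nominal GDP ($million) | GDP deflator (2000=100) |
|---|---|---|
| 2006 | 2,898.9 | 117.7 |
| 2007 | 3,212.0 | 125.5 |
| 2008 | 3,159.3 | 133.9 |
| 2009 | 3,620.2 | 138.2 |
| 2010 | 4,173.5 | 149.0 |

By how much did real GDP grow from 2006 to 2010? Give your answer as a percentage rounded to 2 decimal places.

13.73%

Real GDP 2006 = 2898.9/1.177 = 2462.96.
Real GDP 2010 = 4173.5/1.490 = 2801.01.
Change = 2801.01/2462.96 − 1 = 0.1373.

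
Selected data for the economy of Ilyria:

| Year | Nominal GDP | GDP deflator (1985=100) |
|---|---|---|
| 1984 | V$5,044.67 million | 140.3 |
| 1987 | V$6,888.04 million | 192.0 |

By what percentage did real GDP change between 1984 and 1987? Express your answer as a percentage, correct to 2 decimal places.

Deflate each year: 1984 → 5044.67/1.403 = 3595.63; 1987 → 6888.04/1.920 = 3587.52.
So real GDP changed by 3587.52/3595.63 − 1 = -0.0023, i.e. -0.23%.

-0.23%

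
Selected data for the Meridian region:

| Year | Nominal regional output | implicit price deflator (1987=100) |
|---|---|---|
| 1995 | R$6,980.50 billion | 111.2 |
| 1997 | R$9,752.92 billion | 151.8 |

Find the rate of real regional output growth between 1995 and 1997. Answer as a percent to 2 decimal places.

Real regional output 1995 = 6980.50 / 1.112 = 6277.43.
Real regional output 1997 = 9752.92 / 1.518 = 6424.85.
Real growth = 6424.85 / 6277.43 − 1 = 0.0235.

2.35%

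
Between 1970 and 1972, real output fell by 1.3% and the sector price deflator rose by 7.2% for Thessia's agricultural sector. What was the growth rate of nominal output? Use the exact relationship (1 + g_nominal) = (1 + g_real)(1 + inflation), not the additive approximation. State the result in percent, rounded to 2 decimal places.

5.81%

(1 + g_nom) = (1 + g_real)(1 + π) = 0.9870 × 1.0720 = 1.05806.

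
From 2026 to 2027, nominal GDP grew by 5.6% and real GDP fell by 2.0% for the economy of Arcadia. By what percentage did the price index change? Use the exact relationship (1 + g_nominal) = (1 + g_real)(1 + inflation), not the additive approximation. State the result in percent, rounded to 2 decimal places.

(1 + g_nom) = (1 + g_real)(1 + π), so π = 1.0560 / 0.9800 − 1 = 0.07755.

7.76%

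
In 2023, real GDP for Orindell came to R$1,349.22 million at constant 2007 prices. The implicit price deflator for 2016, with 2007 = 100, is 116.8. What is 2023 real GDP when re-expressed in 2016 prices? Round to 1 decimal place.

Real GDP in 2016 prices = Real GDP in 2007 prices × (P_2016/P_2007) = 1349.22 × 1.168 = 1575.89.

R$1,575.9 million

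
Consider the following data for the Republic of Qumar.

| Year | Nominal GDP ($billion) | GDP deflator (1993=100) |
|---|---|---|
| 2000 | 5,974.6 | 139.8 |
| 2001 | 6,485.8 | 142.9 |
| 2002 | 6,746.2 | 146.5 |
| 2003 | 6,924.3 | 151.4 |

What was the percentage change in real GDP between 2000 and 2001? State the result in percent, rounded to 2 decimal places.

Real GDP 2000 = 5974.6/1.398 = 4273.68.
Real GDP 2001 = 6485.8/1.429 = 4538.70.
Change = 4538.70/4273.68 − 1 = 0.0620.

6.20%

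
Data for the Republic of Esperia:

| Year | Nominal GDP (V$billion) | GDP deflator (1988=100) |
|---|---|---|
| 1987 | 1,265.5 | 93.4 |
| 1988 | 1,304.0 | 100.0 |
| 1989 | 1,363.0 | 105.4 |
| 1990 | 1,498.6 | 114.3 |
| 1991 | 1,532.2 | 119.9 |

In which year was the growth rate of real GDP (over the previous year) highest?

1988: real = 1304.0/1.000 = 1304.00; growth vs 1987 (1354.93) = -3.76%.
1989: real = 1363.0/1.054 = 1293.17; growth vs 1988 (1304.00) = -0.83%.
1990: real = 1498.6/1.143 = 1311.11; growth vs 1989 (1293.17) = 1.39%.
1991: real = 1532.2/1.199 = 1277.90; growth vs 1990 (1311.11) = -2.53%.

1990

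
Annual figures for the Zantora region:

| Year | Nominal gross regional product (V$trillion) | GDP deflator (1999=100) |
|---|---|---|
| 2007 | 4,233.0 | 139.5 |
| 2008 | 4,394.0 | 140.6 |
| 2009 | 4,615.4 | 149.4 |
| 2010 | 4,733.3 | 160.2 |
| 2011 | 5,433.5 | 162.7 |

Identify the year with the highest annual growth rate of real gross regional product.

2011

2008: real = 4394.0/1.406 = 3125.18; growth vs 2007 (3034.41) = 2.99%.
2009: real = 4615.4/1.494 = 3089.29; growth vs 2008 (3125.18) = -1.15%.
2010: real = 4733.3/1.602 = 2954.62; growth vs 2009 (3089.29) = -4.36%.
2011: real = 5433.5/1.627 = 3339.58; growth vs 2010 (2954.62) = 13.03%.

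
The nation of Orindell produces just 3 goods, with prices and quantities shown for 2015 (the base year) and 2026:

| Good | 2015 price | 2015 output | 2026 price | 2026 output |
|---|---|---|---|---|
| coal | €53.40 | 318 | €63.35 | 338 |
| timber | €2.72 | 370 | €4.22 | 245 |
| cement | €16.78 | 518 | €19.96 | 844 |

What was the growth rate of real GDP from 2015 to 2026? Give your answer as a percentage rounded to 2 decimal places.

23.23%

Real GDP 2015 = Nominal GDP 2015 = 53.40·318 + 2.72·370 + 16.78·518 = 26679.64.
Real GDP 2026 (at 2015 prices) = 53.40·338 + 2.72·245 + 16.78·844 = 32877.92.
Real growth = 32877.92/26679.64 − 1 = 0.2323.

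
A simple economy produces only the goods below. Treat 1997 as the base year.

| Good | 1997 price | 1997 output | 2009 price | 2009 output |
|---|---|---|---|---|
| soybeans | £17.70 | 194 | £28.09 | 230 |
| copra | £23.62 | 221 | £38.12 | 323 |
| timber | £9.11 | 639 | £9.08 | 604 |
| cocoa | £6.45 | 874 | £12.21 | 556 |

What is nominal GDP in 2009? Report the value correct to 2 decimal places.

£31046.54

Nominal GDP 2009 = Σ (p_2009 × q_2009) = 28.09·230 + 38.12·323 + 9.08·604 + 12.21·556 = 31046.54.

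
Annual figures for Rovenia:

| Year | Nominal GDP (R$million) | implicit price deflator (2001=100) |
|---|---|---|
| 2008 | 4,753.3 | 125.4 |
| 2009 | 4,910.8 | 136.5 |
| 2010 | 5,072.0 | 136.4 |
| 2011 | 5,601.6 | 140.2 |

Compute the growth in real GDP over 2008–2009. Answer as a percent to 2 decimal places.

Real GDP 2008 = 4753.3/1.254 = 3790.51.
Real GDP 2009 = 4910.8/1.365 = 3597.66.
Change = 3597.66/3790.51 − 1 = -0.0509.

-5.09%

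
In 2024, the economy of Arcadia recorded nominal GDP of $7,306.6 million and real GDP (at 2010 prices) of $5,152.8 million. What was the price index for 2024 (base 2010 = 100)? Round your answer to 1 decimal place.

price index = (Nominal / Real) × 100 = 7306.6 / 5152.8 × 100 = 141.80.

141.8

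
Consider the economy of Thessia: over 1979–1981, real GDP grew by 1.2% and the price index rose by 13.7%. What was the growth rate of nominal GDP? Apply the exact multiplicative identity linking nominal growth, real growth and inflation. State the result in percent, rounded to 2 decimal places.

(1 + g_nom) = (1 + g_real)(1 + π) = 1.0120 × 1.1370 = 1.15064.

15.06%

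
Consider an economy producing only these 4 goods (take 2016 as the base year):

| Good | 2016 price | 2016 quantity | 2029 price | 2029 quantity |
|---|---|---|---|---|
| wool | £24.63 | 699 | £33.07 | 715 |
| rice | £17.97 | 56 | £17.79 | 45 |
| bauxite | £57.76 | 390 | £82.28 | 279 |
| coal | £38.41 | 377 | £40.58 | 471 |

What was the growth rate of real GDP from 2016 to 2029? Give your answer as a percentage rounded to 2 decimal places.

-4.72%

Real GDP 2016 = Nominal GDP 2016 = 24.63·699 + 17.97·56 + 57.76·390 + 38.41·377 = 55229.66.
Real GDP 2029 (at 2016 prices) = 24.63·715 + 17.97·45 + 57.76·279 + 38.41·471 = 52625.25.
Real growth = 52625.25/55229.66 − 1 = -0.0472.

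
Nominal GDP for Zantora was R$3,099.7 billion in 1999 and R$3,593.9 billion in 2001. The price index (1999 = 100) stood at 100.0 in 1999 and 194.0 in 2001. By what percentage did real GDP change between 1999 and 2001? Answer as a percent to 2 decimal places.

Deflate each year: 1999 → 3099.7/1.000 = 3099.70; 2001 → 3593.9/1.940 = 1852.53.
So real GDP changed by 1852.53/3099.70 − 1 = -0.4024, i.e. -40.24%.

-40.24%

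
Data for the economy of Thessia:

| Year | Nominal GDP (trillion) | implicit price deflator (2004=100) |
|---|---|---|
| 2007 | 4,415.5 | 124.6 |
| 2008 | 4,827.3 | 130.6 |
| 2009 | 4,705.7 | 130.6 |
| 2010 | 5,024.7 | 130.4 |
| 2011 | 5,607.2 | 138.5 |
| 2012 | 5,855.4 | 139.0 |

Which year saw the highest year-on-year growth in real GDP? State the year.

2010

2008: real = 4827.3/1.306 = 3696.25; growth vs 2007 (3543.74) = 4.30%.
2009: real = 4705.7/1.306 = 3603.14; growth vs 2008 (3696.25) = -2.52%.
2010: real = 5024.7/1.304 = 3853.30; growth vs 2009 (3603.14) = 6.94%.
2011: real = 5607.2/1.385 = 4048.52; growth vs 2010 (3853.30) = 5.07%.
2012: real = 5855.4/1.390 = 4212.52; growth vs 2011 (4048.52) = 4.05%.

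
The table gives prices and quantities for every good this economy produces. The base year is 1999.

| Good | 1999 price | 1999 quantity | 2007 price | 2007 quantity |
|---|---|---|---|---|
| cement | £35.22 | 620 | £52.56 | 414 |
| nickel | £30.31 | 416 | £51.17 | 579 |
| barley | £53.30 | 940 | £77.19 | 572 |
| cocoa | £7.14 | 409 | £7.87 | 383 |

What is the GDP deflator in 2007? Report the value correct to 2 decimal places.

150.80

Nominal GDP 2007 = 52.56·414 + 51.17·579 + 77.19·572 + 7.87·383 = 98554.16.
Real GDP 2007 (at 1999 prices) = 35.22·414 + 30.31·579 + 53.30·572 + 7.14·383 = 65352.79.
Deflator = Nominal/Real × 100 = 98554.16/65352.79 × 100 = 150.803.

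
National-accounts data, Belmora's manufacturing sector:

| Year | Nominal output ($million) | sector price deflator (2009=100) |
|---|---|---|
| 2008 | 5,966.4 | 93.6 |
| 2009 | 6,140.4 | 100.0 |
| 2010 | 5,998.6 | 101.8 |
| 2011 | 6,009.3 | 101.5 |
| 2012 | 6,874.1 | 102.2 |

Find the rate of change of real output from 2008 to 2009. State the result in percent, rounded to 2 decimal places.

Real output 2008 = 5966.4/0.936 = 6374.36.
Real output 2009 = 6140.4/1.000 = 6140.40.
Change = 6140.40/6374.36 − 1 = -0.0367.

-3.67%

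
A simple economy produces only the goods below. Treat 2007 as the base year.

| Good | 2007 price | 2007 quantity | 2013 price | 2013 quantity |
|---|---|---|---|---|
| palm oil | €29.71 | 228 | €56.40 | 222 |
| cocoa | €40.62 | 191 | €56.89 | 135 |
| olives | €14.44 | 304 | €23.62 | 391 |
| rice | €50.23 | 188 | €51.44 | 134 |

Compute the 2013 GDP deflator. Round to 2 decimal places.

148.55

Nominal GDP 2013 = 56.40·222 + 56.89·135 + 23.62·391 + 51.44·134 = 36329.33.
Real GDP 2013 (at 2007 prices) = 29.71·222 + 40.62·135 + 14.44·391 + 50.23·134 = 24456.18.
Deflator = Nominal/Real × 100 = 36329.33/24456.18 × 100 = 148.549.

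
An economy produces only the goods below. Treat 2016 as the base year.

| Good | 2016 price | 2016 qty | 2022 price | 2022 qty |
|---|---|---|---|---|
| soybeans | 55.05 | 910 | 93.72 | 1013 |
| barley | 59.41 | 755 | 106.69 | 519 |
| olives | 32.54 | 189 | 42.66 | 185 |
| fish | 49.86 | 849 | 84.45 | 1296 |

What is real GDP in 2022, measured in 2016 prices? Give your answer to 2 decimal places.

157237.90

Real GDP 2022 = Σ (p_2016 × q_2022) = 55.05·1013 + 59.41·519 + 32.54·185 + 49.86·1296 = 157237.90.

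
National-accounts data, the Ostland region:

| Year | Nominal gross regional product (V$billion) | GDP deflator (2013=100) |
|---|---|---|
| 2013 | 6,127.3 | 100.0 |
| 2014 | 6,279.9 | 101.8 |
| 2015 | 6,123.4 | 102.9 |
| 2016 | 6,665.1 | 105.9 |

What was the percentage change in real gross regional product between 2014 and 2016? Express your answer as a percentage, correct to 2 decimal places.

2.02%

Real gross regional product 2014 = 6279.9/1.018 = 6168.86.
Real gross regional product 2016 = 6665.1/1.059 = 6293.77.
Change = 6293.77/6168.86 − 1 = 0.0202.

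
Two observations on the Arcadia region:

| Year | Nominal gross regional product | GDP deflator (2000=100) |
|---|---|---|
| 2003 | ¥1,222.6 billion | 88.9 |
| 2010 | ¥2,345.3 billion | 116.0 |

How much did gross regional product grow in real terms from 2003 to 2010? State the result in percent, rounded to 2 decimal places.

47.01%

Deflate each year: 2003 → 1222.6/0.889 = 1375.25; 2010 → 2345.3/1.160 = 2021.81.
So real gross regional product changed by 2021.81/1375.25 − 1 = 0.4701, i.e. 47.01%.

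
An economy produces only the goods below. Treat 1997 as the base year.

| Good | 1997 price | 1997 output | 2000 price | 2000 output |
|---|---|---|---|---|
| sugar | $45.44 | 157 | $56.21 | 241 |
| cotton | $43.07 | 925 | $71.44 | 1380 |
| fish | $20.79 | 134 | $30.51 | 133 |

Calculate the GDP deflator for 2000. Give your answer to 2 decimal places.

Nominal GDP 2000 = 56.21·241 + 71.44·1380 + 30.51·133 = 116191.64.
Real GDP 2000 (at 1997 prices) = 45.44·241 + 43.07·1380 + 20.79·133 = 73152.71.
Deflator = Nominal/Real × 100 = 116191.64/73152.71 × 100 = 158.834.

158.83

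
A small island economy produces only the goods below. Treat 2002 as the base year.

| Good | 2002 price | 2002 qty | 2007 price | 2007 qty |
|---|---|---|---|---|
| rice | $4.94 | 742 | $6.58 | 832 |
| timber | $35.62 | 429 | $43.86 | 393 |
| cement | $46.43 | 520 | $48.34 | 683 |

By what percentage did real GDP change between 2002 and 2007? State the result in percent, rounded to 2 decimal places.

15.62%

Real GDP 2002 = Nominal GDP 2002 = 4.94·742 + 35.62·429 + 46.43·520 = 43090.06.
Real GDP 2007 (at 2002 prices) = 4.94·832 + 35.62·393 + 46.43·683 = 49820.43.
Real growth = 49820.43/43090.06 − 1 = 0.1562.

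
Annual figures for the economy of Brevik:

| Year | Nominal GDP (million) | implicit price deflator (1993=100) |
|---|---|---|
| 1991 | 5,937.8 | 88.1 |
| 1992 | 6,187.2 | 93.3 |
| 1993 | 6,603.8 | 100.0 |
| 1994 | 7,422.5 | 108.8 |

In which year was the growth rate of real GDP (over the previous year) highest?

1992: real = 6187.2/0.933 = 6631.51; growth vs 1991 (6739.84) = -1.61%.
1993: real = 6603.8/1.000 = 6603.80; growth vs 1992 (6631.51) = -0.42%.
1994: real = 7422.5/1.088 = 6822.15; growth vs 1993 (6603.80) = 3.31%.

1994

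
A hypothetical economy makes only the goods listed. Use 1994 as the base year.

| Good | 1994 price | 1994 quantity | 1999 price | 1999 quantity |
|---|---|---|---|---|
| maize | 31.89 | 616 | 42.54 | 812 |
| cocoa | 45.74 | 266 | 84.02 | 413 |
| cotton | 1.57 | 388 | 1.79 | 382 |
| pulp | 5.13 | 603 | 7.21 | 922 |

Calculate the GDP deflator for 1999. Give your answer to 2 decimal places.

Nominal GDP 1999 = 42.54·812 + 84.02·413 + 1.79·382 + 7.21·922 = 76574.14.
Real GDP 1999 (at 1994 prices) = 31.89·812 + 45.74·413 + 1.57·382 + 5.13·922 = 50114.90.
Deflator = Nominal/Real × 100 = 76574.14/50114.90 × 100 = 152.797.

152.80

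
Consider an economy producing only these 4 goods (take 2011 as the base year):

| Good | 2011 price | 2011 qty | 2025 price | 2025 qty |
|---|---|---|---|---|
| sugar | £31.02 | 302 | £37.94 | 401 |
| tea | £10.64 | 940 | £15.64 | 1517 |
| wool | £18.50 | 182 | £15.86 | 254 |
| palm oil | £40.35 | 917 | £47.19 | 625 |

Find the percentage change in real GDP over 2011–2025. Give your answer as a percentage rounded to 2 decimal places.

-2.08%

Real GDP 2011 = Nominal GDP 2011 = 31.02·302 + 10.64·940 + 18.50·182 + 40.35·917 = 59737.59.
Real GDP 2025 (at 2011 prices) = 31.02·401 + 10.64·1517 + 18.50·254 + 40.35·625 = 58497.65.
Real growth = 58497.65/59737.59 − 1 = -0.0208.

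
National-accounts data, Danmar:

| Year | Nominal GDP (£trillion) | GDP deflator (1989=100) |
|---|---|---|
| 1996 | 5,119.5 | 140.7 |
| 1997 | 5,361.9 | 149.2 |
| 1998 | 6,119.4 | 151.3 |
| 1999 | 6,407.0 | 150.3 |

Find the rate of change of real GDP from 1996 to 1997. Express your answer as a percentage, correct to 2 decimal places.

Real GDP 1996 = 5119.5/1.407 = 3638.59.
Real GDP 1997 = 5361.9/1.492 = 3593.77.
Change = 3593.77/3638.59 − 1 = -0.0123.

-1.23%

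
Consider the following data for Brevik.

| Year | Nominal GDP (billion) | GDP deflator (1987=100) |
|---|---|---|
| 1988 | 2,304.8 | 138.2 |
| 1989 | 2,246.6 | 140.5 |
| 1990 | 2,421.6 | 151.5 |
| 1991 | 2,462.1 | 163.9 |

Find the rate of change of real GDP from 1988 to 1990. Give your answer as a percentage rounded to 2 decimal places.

-4.16%

Real GDP 1988 = 2304.8/1.382 = 1667.73.
Real GDP 1990 = 2421.6/1.515 = 1598.42.
Change = 1598.42/1667.73 − 1 = -0.0416.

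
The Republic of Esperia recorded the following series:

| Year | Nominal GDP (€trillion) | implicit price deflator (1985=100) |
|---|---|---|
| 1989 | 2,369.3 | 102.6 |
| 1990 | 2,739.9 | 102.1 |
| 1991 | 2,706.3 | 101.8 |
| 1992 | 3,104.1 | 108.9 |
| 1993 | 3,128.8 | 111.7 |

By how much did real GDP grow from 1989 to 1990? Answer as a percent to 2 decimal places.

Real GDP 1989 = 2369.3/1.026 = 2309.26.
Real GDP 1990 = 2739.9/1.021 = 2683.55.
Change = 2683.55/2309.26 − 1 = 0.1621.

16.21%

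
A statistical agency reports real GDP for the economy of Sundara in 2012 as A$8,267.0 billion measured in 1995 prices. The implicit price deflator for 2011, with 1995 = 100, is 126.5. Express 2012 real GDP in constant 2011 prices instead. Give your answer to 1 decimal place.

Real GDP in 2011 prices = Real GDP in 1995 prices × (P_2011/P_1995) = 8267.0 × 1.265 = 10457.76.

A$10,457.8 billion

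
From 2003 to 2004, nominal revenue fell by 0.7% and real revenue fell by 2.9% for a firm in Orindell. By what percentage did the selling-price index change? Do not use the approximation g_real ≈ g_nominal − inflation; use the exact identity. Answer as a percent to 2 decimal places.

2.27%

(1 + g_nom) = (1 + g_real)(1 + π), so π = 0.9930 / 0.9710 − 1 = 0.02266.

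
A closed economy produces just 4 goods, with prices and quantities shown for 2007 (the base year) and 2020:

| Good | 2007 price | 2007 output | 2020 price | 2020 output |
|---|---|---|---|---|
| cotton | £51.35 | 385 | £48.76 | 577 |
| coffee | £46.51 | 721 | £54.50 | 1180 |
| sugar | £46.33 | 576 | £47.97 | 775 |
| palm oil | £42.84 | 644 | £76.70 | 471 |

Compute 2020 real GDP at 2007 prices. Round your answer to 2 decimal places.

Real GDP 2020 = Σ (p_2007 × q_2020) = 51.35·577 + 46.51·1180 + 46.33·775 + 42.84·471 = 140594.14.

£140594.14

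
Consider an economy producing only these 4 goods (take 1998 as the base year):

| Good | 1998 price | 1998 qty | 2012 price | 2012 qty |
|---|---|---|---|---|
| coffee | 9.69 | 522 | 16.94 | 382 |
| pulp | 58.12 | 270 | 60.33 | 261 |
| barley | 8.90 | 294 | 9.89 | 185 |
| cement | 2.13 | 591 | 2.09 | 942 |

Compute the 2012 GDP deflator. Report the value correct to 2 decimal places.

115.50

Nominal GDP 2012 = 16.94·382 + 60.33·261 + 9.89·185 + 2.09·942 = 26015.64.
Real GDP 2012 (at 1998 prices) = 9.69·382 + 58.12·261 + 8.90·185 + 2.13·942 = 22523.86.
Deflator = Nominal/Real × 100 = 26015.64/22523.86 × 100 = 115.503.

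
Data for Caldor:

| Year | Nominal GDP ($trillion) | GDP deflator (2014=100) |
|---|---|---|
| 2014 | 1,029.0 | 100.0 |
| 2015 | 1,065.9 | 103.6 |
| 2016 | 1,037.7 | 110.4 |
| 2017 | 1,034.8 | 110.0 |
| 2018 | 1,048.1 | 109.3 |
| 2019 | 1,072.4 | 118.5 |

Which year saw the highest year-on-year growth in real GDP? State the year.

2018

2015: real = 1065.9/1.036 = 1028.86; growth vs 2014 (1029.00) = -0.01%.
2016: real = 1037.7/1.104 = 939.95; growth vs 2015 (1028.86) = -8.64%.
2017: real = 1034.8/1.100 = 940.73; growth vs 2016 (939.95) = 0.08%.
2018: real = 1048.1/1.093 = 958.92; growth vs 2017 (940.73) = 1.93%.
2019: real = 1072.4/1.185 = 904.98; growth vs 2018 (958.92) = -5.63%.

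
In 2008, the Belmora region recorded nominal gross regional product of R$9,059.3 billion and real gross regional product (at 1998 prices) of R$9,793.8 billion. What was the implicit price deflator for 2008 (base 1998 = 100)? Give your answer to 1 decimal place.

implicit price deflator = (Nominal / Real) × 100 = 9059.3 / 9793.8 × 100 = 92.50.

92.5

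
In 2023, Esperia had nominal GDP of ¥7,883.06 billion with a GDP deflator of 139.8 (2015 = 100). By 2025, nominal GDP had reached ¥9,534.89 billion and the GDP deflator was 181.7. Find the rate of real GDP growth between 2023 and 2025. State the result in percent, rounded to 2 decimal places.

-6.94%

Real GDP 2023 = 7883.06 / 1.398 = 5638.81.
Real GDP 2025 = 9534.89 / 1.817 = 5247.60.
Real growth = 5247.60 / 5638.81 − 1 = -0.0694.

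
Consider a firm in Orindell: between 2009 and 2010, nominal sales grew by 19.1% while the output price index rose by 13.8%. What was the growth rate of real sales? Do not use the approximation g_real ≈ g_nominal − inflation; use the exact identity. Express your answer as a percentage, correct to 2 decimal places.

(1 + g_nom) = (1 + g_real)(1 + π), so g_real = 1.1910 / 1.1380 − 1 = 0.04657.

4.66%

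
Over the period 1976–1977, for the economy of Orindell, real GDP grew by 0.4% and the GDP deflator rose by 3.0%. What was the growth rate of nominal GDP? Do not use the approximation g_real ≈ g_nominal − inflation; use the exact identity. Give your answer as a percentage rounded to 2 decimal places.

(1 + g_nom) = (1 + g_real)(1 + π) = 1.0040 × 1.0300 = 1.03412.

3.41%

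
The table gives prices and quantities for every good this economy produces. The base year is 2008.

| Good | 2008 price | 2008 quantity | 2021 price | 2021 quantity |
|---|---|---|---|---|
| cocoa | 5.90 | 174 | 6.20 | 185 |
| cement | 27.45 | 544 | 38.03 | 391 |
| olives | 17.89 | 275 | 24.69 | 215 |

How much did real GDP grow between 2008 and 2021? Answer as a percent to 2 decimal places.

-24.95%

Real GDP 2008 = Nominal GDP 2008 = 5.90·174 + 27.45·544 + 17.89·275 = 20879.15.
Real GDP 2021 (at 2008 prices) = 5.90·185 + 27.45·391 + 17.89·215 = 15670.80.
Real growth = 15670.80/20879.15 − 1 = -0.2495.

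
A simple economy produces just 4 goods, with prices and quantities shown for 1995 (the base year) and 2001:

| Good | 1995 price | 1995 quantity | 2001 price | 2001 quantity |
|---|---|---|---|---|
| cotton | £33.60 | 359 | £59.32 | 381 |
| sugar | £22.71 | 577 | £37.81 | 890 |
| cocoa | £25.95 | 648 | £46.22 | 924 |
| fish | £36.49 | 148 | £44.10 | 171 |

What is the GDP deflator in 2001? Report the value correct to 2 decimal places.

Nominal GDP 2001 = 59.32·381 + 37.81·890 + 46.22·924 + 44.10·171 = 106500.20.
Real GDP 2001 (at 1995 prices) = 33.60·381 + 22.71·890 + 25.95·924 + 36.49·171 = 63231.09.
Deflator = Nominal/Real × 100 = 106500.20/63231.09 × 100 = 168.430.

168.43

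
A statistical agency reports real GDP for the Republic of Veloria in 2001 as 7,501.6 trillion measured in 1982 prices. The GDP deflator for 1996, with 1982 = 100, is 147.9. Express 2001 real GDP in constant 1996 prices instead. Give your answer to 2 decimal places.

Real GDP in 1996 prices = Real GDP in 1982 prices × (P_1996/P_1982) = 7501.6 × 1.479 = 11094.87.

11,094.87 trillion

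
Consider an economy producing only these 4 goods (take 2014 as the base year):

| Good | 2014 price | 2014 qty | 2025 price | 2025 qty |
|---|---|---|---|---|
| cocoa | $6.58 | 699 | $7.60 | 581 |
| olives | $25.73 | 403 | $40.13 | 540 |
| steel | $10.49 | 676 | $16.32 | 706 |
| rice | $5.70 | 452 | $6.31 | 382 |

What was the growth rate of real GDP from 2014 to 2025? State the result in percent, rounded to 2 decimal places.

10.81%

Real GDP 2014 = Nominal GDP 2014 = 6.58·699 + 25.73·403 + 10.49·676 + 5.70·452 = 24636.25.
Real GDP 2025 (at 2014 prices) = 6.58·581 + 25.73·540 + 10.49·706 + 5.70·382 = 27300.52.
Real growth = 27300.52/24636.25 − 1 = 0.1081.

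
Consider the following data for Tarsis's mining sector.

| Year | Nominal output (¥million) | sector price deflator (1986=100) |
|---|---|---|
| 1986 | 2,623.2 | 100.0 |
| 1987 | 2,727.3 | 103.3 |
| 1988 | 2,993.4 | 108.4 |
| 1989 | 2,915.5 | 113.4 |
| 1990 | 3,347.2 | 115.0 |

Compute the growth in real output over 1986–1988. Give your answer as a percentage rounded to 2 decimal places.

Real output 1986 = 2623.2/1.000 = 2623.20.
Real output 1988 = 2993.4/1.084 = 2761.44.
Change = 2761.44/2623.20 − 1 = 0.0527.

5.27%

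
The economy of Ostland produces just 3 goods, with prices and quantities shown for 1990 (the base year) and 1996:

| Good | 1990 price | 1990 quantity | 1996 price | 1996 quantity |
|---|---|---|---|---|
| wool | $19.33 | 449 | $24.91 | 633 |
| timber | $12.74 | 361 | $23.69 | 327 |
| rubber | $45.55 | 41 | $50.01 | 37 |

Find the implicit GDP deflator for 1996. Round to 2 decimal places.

140.24

Nominal GDP 1996 = 24.91·633 + 23.69·327 + 50.01·37 = 25365.03.
Real GDP 1996 (at 1990 prices) = 19.33·633 + 12.74·327 + 45.55·37 = 18087.22.
Deflator = Nominal/Real × 100 = 25365.03/18087.22 × 100 = 140.237.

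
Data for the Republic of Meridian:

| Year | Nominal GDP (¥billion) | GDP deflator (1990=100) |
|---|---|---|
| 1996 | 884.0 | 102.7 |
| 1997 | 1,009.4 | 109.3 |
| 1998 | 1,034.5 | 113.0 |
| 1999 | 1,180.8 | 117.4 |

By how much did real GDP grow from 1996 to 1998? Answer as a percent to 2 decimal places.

Real GDP 1996 = 884.0/1.027 = 860.76.
Real GDP 1998 = 1034.5/1.130 = 915.49.
Change = 915.49/860.76 − 1 = 0.0636.

6.36%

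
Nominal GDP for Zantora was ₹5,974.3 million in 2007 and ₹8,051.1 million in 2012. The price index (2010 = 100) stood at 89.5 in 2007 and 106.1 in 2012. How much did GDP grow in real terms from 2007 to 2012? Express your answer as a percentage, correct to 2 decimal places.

Real GDP 2007 = 5974.3 / 0.895 = 6675.20.
Real GDP 2012 = 8051.1 / 1.061 = 7588.22.
Real growth = 7588.22 / 6675.20 − 1 = 0.1368.

13.68%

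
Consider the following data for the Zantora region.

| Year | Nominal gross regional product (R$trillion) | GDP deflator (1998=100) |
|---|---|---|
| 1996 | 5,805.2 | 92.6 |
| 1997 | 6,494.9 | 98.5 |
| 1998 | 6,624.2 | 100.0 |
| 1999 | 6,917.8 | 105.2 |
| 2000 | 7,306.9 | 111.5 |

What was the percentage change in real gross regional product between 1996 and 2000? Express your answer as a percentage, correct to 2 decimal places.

Real gross regional product 1996 = 5805.2/0.926 = 6269.11.
Real gross regional product 2000 = 7306.9/1.115 = 6553.27.
Change = 6553.27/6269.11 − 1 = 0.0453.

4.53%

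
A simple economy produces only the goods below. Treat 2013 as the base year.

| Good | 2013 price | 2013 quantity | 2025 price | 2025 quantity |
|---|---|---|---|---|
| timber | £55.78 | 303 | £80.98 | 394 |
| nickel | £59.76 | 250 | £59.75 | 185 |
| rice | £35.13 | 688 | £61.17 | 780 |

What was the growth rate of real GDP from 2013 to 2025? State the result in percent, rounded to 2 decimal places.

7.90%

Real GDP 2013 = Nominal GDP 2013 = 55.78·303 + 59.76·250 + 35.13·688 = 56010.78.
Real GDP 2025 (at 2013 prices) = 55.78·394 + 59.76·185 + 35.13·780 = 60434.32.
Real growth = 60434.32/56010.78 − 1 = 0.0790.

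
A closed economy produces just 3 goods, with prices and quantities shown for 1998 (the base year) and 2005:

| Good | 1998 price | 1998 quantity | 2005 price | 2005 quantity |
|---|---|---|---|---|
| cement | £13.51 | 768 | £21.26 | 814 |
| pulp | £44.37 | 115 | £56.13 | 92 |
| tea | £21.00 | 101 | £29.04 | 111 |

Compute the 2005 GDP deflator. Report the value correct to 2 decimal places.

Nominal GDP 2005 = 21.26·814 + 56.13·92 + 29.04·111 = 25693.04.
Real GDP 2005 (at 1998 prices) = 13.51·814 + 44.37·92 + 21.00·111 = 17410.18.
Deflator = Nominal/Real × 100 = 25693.04/17410.18 × 100 = 147.575.

147.57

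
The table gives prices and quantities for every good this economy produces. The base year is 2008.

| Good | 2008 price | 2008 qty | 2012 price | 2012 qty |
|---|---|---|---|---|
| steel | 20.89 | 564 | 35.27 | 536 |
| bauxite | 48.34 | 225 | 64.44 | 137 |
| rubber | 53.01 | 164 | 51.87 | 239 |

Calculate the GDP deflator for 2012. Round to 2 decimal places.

Nominal GDP 2012 = 35.27·536 + 64.44·137 + 51.87·239 = 40129.93.
Real GDP 2012 (at 2008 prices) = 20.89·536 + 48.34·137 + 53.01·239 = 30489.01.
Deflator = Nominal/Real × 100 = 40129.93/30489.01 × 100 = 131.621.

131.62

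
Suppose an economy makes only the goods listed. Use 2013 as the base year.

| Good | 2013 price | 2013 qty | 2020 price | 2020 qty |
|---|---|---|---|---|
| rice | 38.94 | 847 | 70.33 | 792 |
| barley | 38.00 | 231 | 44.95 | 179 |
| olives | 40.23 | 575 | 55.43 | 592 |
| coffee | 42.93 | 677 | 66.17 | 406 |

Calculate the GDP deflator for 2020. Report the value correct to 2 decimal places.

Nominal GDP 2020 = 70.33·792 + 44.95·179 + 55.43·592 + 66.17·406 = 123426.99.
Real GDP 2020 (at 2013 prices) = 38.94·792 + 38.00·179 + 40.23·592 + 42.93·406 = 78888.22.
Deflator = Nominal/Real × 100 = 123426.99/78888.22 × 100 = 156.458.

156.46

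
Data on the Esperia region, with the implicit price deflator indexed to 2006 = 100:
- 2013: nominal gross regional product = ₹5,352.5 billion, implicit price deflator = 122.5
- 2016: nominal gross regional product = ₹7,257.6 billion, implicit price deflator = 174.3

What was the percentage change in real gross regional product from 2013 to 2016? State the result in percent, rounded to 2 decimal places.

Real gross regional product 2013 = 5352.5 / 1.225 = 4369.39.
Real gross regional product 2016 = 7257.6 / 1.743 = 4163.86.
Real growth = 4163.86 / 4369.39 − 1 = -0.0470.

-4.70%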